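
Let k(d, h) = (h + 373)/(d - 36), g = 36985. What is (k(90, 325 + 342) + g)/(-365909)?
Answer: -999115/9879543 ≈ -0.10113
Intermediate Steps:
k(d, h) = (373 + h)/(-36 + d)
(k(90, 325 + 342) + g)/(-365909) = ((373 + (325 + 342))/(-36 + 90) + 36985)/(-365909) = ((373 + 667)/54 + 36985)*(-1/365909) = ((1/54)*1040 + 36985)*(-1/365909) = (520/27 + 36985)*(-1/365909) = (999115/27)*(-1/365909) = -999115/9879543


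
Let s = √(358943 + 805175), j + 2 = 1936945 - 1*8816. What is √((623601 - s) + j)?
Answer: √(2551728 - √1164118) ≈ 1597.1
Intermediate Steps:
j = 1928127 (j = -2 + (1936945 - 1*8816) = -2 + (1936945 - 8816) = -2 + 1928129 = 1928127)
s = √1164118 ≈ 1078.9
√((623601 - s) + j) = √((623601 - √1164118) + 1928127) = √(2551728 - √1164118)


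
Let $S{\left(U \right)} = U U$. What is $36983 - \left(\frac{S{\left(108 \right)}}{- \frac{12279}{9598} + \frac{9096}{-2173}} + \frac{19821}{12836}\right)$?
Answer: $\frac{6358991316935549}{162568902700} \approx 39116.0$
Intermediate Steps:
$S{\left(U \right)} = U^{2}$
$36983 - \left(\frac{S{\left(108 \right)}}{- \frac{12279}{9598} + \frac{9096}{-2173}} + \frac{19821}{12836}\right) = 36983 - \left(\frac{108^{2}}{- \frac{12279}{9598} + \frac{9096}{-2173}} + \frac{19821}{12836}\right) = 36983 - \left(\frac{11664}{\left(-12279\right) \frac{1}{9598} + 9096 \left(- \frac{1}{2173}\right)} + 19821 \cdot \frac{1}{12836}\right) = 36983 - \left(\frac{11664}{- \frac{12279}{9598} - \frac{9096}{2173}} + \frac{19821}{12836}\right) = 36983 - \left(\frac{11664}{- \frac{113985675}{20856454}} + \frac{19821}{12836}\right) = 36983 - \left(11664 \left(- \frac{20856454}{113985675}\right) + \frac{19821}{12836}\right) = 36983 - \left(- \frac{27029964384}{12665075} + \frac{19821}{12836}\right) = 36983 - - \frac{346705588381449}{162568902700} = 36983 + \frac{346705588381449}{162568902700} = \frac{6358991316935549}{162568902700}$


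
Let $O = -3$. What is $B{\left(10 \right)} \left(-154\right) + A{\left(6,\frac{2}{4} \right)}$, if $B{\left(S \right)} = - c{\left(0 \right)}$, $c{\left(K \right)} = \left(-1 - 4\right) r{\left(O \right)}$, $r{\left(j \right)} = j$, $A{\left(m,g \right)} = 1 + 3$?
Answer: $2314$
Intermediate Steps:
$A{\left(m,g \right)} = 4$
$c{\left(K \right)} = 15$ ($c{\left(K \right)} = \left(-1 - 4\right) \left(-3\right) = \left(-5\right) \left(-3\right) = 15$)
$B{\left(S \right)} = -15$ ($B{\left(S \right)} = \left(-1\right) 15 = -15$)
$B{\left(10 \right)} \left(-154\right) + A{\left(6,\frac{2}{4} \right)} = \left(-15\right) \left(-154\right) + 4 = 2310 + 4 = 2314$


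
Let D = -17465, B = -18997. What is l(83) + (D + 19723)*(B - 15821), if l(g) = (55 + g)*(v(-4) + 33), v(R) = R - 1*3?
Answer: -78615456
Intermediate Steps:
v(R) = -3 + R (v(R) = R - 3 = -3 + R)
l(g) = 1430 + 26*g (l(g) = (55 + g)*((-3 - 4) + 33) = (55 + g)*(-7 + 33) = (55 + g)*26 = 1430 + 26*g)
l(83) + (D + 19723)*(B - 15821) = (1430 + 26*83) + (-17465 + 19723)*(-18997 - 15821) = (1430 + 2158) + 2258*(-34818) = 3588 - 78619044 = -78615456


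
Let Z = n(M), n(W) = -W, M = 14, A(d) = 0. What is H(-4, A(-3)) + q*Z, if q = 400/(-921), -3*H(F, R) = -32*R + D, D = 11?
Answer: 741/307 ≈ 2.4137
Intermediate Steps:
H(F, R) = -11/3 + 32*R/3 (H(F, R) = -(-32*R + 11)/3 = -(11 - 32*R)/3 = -11/3 + 32*R/3)
Z = -14 (Z = -1*14 = -14)
q = -400/921 (q = 400*(-1/921) = -400/921 ≈ -0.43431)
H(-4, A(-3)) + q*Z = (-11/3 + (32/3)*0) - 400/921*(-14) = (-11/3 + 0) + 5600/921 = -11/3 + 5600/921 = 741/307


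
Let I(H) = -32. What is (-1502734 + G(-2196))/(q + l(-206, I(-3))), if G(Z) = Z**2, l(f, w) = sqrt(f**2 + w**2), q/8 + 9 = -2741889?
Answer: -18204458872872/120288074267599 - 1659841*sqrt(10865)/120288074267599 ≈ -0.15134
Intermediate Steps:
q = -21935184 (q = -72 + 8*(-2741889) = -72 - 21935112 = -21935184)
(-1502734 + G(-2196))/(q + l(-206, I(-3))) = (-1502734 + (-2196)**2)/(-21935184 + sqrt((-206)**2 + (-32)**2)) = (-1502734 + 4822416)/(-21935184 + sqrt(42436 + 1024)) = 3319682/(-21935184 + sqrt(43460)) = 3319682/(-21935184 + 2*sqrt(10865))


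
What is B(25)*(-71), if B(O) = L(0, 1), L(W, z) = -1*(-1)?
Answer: -71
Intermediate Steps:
L(W, z) = 1
B(O) = 1
B(25)*(-71) = 1*(-71) = -71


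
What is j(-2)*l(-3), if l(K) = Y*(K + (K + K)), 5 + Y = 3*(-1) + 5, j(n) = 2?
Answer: 54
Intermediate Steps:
Y = -3 (Y = -5 + (3*(-1) + 5) = -5 + (-3 + 5) = -5 + 2 = -3)
l(K) = -9*K (l(K) = -3*(K + (K + K)) = -3*(K + 2*K) = -9*K)
j(-2)*l(-3) = 2*(-9*(-3)) = 2*27 = 54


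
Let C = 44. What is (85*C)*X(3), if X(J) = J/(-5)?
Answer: -2244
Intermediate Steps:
X(J) = -J/5 (X(J) = J*(-⅕) = -J/5)
(85*C)*X(3) = (85*44)*(-⅕*3) = 3740*(-⅗) = -2244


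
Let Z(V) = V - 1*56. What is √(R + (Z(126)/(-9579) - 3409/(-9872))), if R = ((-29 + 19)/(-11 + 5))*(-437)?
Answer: I*√406873350437511327/23640972 ≈ 26.981*I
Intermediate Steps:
Z(V) = -56 + V (Z(V) = V - 56 = -56 + V)
R = -2185/3 (R = -10/(-6)*(-437) = -10*(-⅙)*(-437) = (5/3)*(-437) = -2185/3 ≈ -728.33)
√(R + (Z(126)/(-9579) - 3409/(-9872))) = √(-2185/3 + ((-56 + 126)/(-9579) - 3409/(-9872))) = √(-2185/3 + (70*(-1/9579) - 3409*(-1/9872))) = √(-2185/3 + (-70/9579 + 3409/9872)) = √(-2185/3 + 31963771/94563888) = √(-68842067989/94563888) = I*√406873350437511327/23640972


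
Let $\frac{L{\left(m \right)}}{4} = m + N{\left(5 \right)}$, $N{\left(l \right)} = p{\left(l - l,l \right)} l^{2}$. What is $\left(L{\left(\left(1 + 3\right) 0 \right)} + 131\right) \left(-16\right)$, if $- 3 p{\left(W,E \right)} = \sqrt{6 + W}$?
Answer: $-2096 + \frac{1600 \sqrt{6}}{3} \approx -789.61$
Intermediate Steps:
$p{\left(W,E \right)} = - \frac{\sqrt{6 + W}}{3}$
$N{\left(l \right)} = - \frac{\sqrt{6} l^{2}}{3}$ ($N{\left(l \right)} = - \frac{\sqrt{6 + \left(l - l\right)}}{3} l^{2} = - \frac{\sqrt{6 + 0}}{3} l^{2} = - \frac{\sqrt{6}}{3} l^{2} = - \frac{\sqrt{6} l^{2}}{3}$)
$L{\left(m \right)} = 4 m - \frac{100 \sqrt{6}}{3}$ ($L{\left(m \right)} = 4 \left(m - \frac{\sqrt{6} \cdot 5^{2}}{3}\right) = 4 \left(m - \frac{1}{3} \sqrt{6} \cdot 25\right) = 4 \left(m - \frac{25 \sqrt{6}}{3}\right) = 4 m - \frac{100 \sqrt{6}}{3}$)
$\left(L{\left(\left(1 + 3\right) 0 \right)} + 131\right) \left(-16\right) = \left(\left(4 \left(1 + 3\right) 0 - \frac{100 \sqrt{6}}{3}\right) + 131\right) \left(-16\right) = \left(\left(4 \cdot 4 \cdot 0 - \frac{100 \sqrt{6}}{3}\right) + 131\right) \left(-16\right) = \left(\left(4 \cdot 0 - \frac{100 \sqrt{6}}{3}\right) + 131\right) \left(-16\right) = \left(\left(0 - \frac{100 \sqrt{6}}{3}\right) + 131\right) \left(-16\right) = \left(- \frac{100 \sqrt{6}}{3} + 131\right) \left(-16\right) = \left(131 - \frac{100 \sqrt{6}}{3}\right) \left(-16\right) = -2096 + \frac{1600 \sqrt{6}}{3}$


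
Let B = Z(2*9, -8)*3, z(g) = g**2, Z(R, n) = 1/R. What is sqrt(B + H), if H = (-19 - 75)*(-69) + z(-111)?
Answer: sqrt(677058)/6 ≈ 137.14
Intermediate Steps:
H = 18807 (H = (-19 - 75)*(-69) + (-111)**2 = -94*(-69) + 12321 = 6486 + 12321 = 18807)
B = 1/6 (B = 3/(2*9) = 3/18 = (1/18)*3 = 1/6 ≈ 0.16667)
sqrt(B + H) = sqrt(1/6 + 18807) = sqrt(112843/6) = sqrt(677058)/6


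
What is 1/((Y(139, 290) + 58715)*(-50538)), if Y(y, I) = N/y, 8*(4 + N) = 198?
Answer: -278/824922247587 ≈ -3.3700e-10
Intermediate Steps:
N = 83/4 (N = -4 + (⅛)*198 = -4 + 99/4 = 83/4 ≈ 20.750)
Y(y, I) = 83/(4*y)
1/((Y(139, 290) + 58715)*(-50538)) = 1/(((83/4)/139 + 58715)*(-50538)) = -1/50538/((83/4)*(1/139) + 58715) = -1/50538/(83/556 + 58715) = -1/50538/(32645623/556) = (556/32645623)*(-1/50538) = -278/824922247587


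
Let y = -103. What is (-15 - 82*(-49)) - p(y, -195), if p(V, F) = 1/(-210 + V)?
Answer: 1252940/313 ≈ 4003.0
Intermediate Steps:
(-15 - 82*(-49)) - p(y, -195) = (-15 - 82*(-49)) - 1/(-210 - 103) = (-15 + 4018) - 1/(-313) = 4003 - 1*(-1/313) = 4003 + 1/313 = 1252940/313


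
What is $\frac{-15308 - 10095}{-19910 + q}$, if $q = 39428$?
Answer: $- \frac{25403}{19518} \approx -1.3015$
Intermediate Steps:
$\frac{-15308 - 10095}{-19910 + q} = \frac{-15308 - 10095}{-19910 + 39428} = - \frac{25403}{19518}$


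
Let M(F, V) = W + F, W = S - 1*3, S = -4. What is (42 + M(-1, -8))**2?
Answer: 1156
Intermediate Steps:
W = -7 (W = -4 - 1*3 = -4 - 3 = -7)
M(F, V) = -7 + F
(42 + M(-1, -8))**2 = (42 + (-7 - 1))**2 = (42 - 8)**2 = 34**2 = 1156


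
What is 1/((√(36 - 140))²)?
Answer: -1/104 ≈ -0.0096154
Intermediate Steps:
1/((√(36 - 140))²) = 1/((√(-104))²) = 1/((2*I*√26)²) = 1/(-104) = -1/104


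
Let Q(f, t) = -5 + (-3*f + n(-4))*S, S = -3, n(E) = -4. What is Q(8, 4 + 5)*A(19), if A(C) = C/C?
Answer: 79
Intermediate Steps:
A(C) = 1
Q(f, t) = 7 + 9*f (Q(f, t) = -5 + (-3*f - 4)*(-3) = -5 + (-4 - 3*f)*(-3) = -5 + (12 + 9*f) = 7 + 9*f)
Q(8, 4 + 5)*A(19) = (7 + 9*8)*1 = (7 + 72)*1 = 79*1 = 79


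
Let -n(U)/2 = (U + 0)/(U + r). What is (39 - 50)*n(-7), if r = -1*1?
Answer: 77/4 ≈ 19.250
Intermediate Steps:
r = -1
n(U) = -2*U/(-1 + U) (n(U) = -2*(U + 0)/(U - 1) = -2*U/(-1 + U))
(39 - 50)*n(-7) = (39 - 50)*(-2*(-7)/(-1 - 7)) = -(-22)*(-7)/(-8) = -(-22)*(-7)*(-1)/8 = -11*(-7/4) = 77/4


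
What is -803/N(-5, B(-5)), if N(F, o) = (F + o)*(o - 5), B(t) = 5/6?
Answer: -28908/625 ≈ -46.253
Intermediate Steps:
B(t) = ⅚ (B(t) = 5*(⅙) = ⅚)
N(F, o) = (-5 + o)*(F + o) (N(F, o) = (F + o)*(-5 + o) = (-5 + o)*(F + o))
-803/N(-5, B(-5)) = -803/((⅚)² - 5*(-5) - 5*⅚ - 5*⅚) = -803/(25/36 + 25 - 25/6 - 25/6) = -803/625/36 = -803*36/625 = -28908/625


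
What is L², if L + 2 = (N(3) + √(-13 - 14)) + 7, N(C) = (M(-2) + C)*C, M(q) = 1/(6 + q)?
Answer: 3049/16 + 177*I*√3/2 ≈ 190.56 + 153.29*I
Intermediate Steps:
N(C) = C*(¼ + C) (N(C) = (1/(6 - 2) + C)*C = (1/4 + C)*C = (¼ + C)*C = C*(¼ + C))
L = 59/4 + 3*I*√3 (L = -2 + ((3*(¼ + 3) + √(-13 - 14)) + 7) = -2 + ((3*(13/4) + √(-27)) + 7) = -2 + ((39/4 + 3*I*√3) + 7) = -2 + (67/4 + 3*I*√3) = 59/4 + 3*I*√3 ≈ 14.75 + 5.1962*I)
L² = (59/4 + 3*I*√3)²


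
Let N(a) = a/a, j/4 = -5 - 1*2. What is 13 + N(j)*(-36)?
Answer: -23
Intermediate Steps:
j = -28 (j = 4*(-5 - 1*2) = 4*(-5 - 2) = 4*(-7) = -28)
N(a) = 1
13 + N(j)*(-36) = 13 + 1*(-36) = 13 - 36 = -23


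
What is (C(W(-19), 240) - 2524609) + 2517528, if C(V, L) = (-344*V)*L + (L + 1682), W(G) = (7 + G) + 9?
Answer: 242521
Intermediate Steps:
W(G) = 16 + G
C(V, L) = 1682 + L - 344*L*V (C(V, L) = -344*L*V + (1682 + L) = 1682 + L - 344*L*V)
(C(W(-19), 240) - 2524609) + 2517528 = ((1682 + 240 - 344*240*(16 - 19)) - 2524609) + 2517528 = ((1682 + 240 - 344*240*(-3)) - 2524609) + 2517528 = ((1682 + 240 + 247680) - 2524609) + 2517528 = (249602 - 2524609) + 2517528 = -2275007 + 2517528 = 242521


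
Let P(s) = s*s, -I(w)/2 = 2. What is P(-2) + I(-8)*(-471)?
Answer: 1888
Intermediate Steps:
I(w) = -4 (I(w) = -2*2 = -4)
P(s) = s**2
P(-2) + I(-8)*(-471) = (-2)**2 - 4*(-471) = 4 + 1884 = 1888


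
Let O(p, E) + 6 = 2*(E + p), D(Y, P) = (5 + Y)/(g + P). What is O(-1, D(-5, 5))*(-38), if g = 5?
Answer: 304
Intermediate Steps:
D(Y, P) = (5 + Y)/(5 + P)
O(p, E) = -6 + 2*E + 2*p (O(p, E) = -6 + 2*(E + p) = -6 + (2*E + 2*p) = -6 + 2*E + 2*p)
O(-1, D(-5, 5))*(-38) = (-6 + 2*((5 - 5)/(5 + 5)) + 2*(-1))*(-38) = (-6 + 2*(0/10) - 2)*(-38) = (-6 + 2*((⅒)*0) - 2)*(-38) = (-6 + 2*0 - 2)*(-38) = (-6 + 0 - 2)*(-38) = -8*(-38) = 304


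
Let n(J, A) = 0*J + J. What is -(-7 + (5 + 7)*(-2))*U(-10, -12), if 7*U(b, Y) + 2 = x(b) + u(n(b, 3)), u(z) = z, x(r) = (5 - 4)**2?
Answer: -341/7 ≈ -48.714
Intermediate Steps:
x(r) = 1 (x(r) = 1**2 = 1)
n(J, A) = J (n(J, A) = 0 + J = J)
U(b, Y) = -1/7 + b/7 (U(b, Y) = -2/7 + (1 + b)/7 = -2/7 + (1/7 + b/7) = -1/7 + b/7)
-(-7 + (5 + 7)*(-2))*U(-10, -12) = -(-7 + (5 + 7)*(-2))*(-1/7 + (1/7)*(-10)) = -(-7 + 12*(-2))*(-1/7 - 10/7) = -(-7 - 24)*(-11)/7 = -(-31)*(-11)/7 = -1*341/7 = -341/7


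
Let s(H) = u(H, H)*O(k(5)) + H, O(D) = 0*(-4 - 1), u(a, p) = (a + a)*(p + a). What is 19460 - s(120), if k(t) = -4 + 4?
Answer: 19340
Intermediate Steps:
u(a, p) = 2*a*(a + p) (u(a, p) = (2*a)*(a + p) = 2*a*(a + p))
k(t) = 0
O(D) = 0 (O(D) = 0*(-5) = 0)
s(H) = H (s(H) = (2*H*(H + H))*0 + H = (2*H*(2*H))*0 + H = (4*H²)*0 + H = 0 + H = H)
19460 - s(120) = 19460 - 1*120 = 19460 - 120 = 19340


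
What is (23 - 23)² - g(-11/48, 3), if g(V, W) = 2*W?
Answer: -6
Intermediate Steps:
(23 - 23)² - g(-11/48, 3) = (23 - 23)² - 2*3 = 0² - 1*6 = 0 - 6 = -6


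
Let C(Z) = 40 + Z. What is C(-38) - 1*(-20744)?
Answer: 20746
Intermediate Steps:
C(-38) - 1*(-20744) = (40 - 38) - 1*(-20744) = 2 + 20744 = 20746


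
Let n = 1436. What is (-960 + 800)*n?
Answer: -229760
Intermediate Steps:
(-960 + 800)*n = (-960 + 800)*1436 = -160*1436 = -229760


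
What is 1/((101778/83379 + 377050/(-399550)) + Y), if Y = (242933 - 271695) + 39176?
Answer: 222093863/2312947004935 ≈ 9.6022e-5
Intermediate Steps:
Y = 10414 (Y = -28762 + 39176 = 10414)
1/((101778/83379 + 377050/(-399550)) + Y) = 1/((101778/83379 + 377050/(-399550)) + 10414) = 1/((101778*(1/83379) + 377050*(-1/399550)) + 10414) = 1/((33926/27793 - 7541/7991) + 10414) = 1/(61515653/222093863 + 10414) = 1/(2312947004935/222093863) = 222093863/2312947004935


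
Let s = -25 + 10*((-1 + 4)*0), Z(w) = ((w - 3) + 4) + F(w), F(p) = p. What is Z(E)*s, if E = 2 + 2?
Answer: -225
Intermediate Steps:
E = 4
Z(w) = 1 + 2*w (Z(w) = ((w - 3) + 4) + w = ((-3 + w) + 4) + w = (1 + w) + w = 1 + 2*w)
s = -25 (s = -25 + 10*(3*0) = -25 + 10*0 = -25 + 0 = -25)
Z(E)*s = (1 + 2*4)*(-25) = (1 + 8)*(-25) = 9*(-25) = -225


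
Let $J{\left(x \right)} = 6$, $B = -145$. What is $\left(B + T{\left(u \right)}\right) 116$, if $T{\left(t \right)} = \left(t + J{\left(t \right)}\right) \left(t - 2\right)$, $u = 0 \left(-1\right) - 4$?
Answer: $-18212$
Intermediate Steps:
$u = -4$ ($u = 0 - 4 = -4$)
$T{\left(t \right)} = \left(-2 + t\right) \left(6 + t\right)$ ($T{\left(t \right)} = \left(t + 6\right) \left(t - 2\right) = \left(6 + t\right) \left(-2 + t\right) = \left(-2 + t\right) \left(6 + t\right)$)
$\left(B + T{\left(u \right)}\right) 116 = \left(-145 + \left(-12 + \left(-4\right)^{2} + 4 \left(-4\right)\right)\right) 116 = \left(-145 - 12\right) 116 = \left(-157\right) 116 = -18212$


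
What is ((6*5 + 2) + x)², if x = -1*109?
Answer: 5929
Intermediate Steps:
x = -109
((6*5 + 2) + x)² = ((6*5 + 2) - 109)² = ((30 + 2) - 109)² = (32 - 109)² = (-77)² = 5929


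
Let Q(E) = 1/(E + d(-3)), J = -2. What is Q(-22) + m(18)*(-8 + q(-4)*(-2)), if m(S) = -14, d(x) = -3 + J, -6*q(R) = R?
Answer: 3527/27 ≈ 130.63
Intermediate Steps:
q(R) = -R/6
d(x) = -5 (d(x) = -3 - 2 = -5)
Q(E) = 1/(-5 + E) (Q(E) = 1/(E - 5) = 1/(-5 + E))
Q(-22) + m(18)*(-8 + q(-4)*(-2)) = 1/(-5 - 22) - 14*(-8 - 1/6*(-4)*(-2)) = 1/(-27) - 14*(-8 + (2/3)*(-2)) = -1/27 - 14*(-8 - 4/3) = -1/27 - 14*(-28/3) = -1/27 + 392/3 = 3527/27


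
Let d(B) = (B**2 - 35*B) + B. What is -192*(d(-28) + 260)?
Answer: -383232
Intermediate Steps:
d(B) = B**2 - 34*B
-192*(d(-28) + 260) = -192*(-28*(-34 - 28) + 260) = -192*(-28*(-62) + 260) = -192*(1736 + 260) = -192*1996 = -383232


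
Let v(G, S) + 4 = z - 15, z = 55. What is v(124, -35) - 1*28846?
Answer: -28810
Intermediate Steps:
v(G, S) = 36 (v(G, S) = -4 + (55 - 15) = -4 + 40 = 36)
v(124, -35) - 1*28846 = 36 - 1*28846 = 36 - 28846 = -28810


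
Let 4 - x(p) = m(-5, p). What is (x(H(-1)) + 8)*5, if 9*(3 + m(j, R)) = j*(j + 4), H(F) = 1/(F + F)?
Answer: 650/9 ≈ 72.222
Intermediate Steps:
H(F) = 1/(2*F)
m(j, R) = -3 + j*(4 + j)/9 (m(j, R) = -3 + (j*(j + 4))/9 = -3 + (j*(4 + j))/9 = -3 + j*(4 + j)/9)
x(p) = 58/9 (x(p) = 4 - (-3 + (⅑)*(-5)² + (4/9)*(-5)) = 4 - (-3 + (⅑)*25 - 20/9) = 4 - (-3 + 25/9 - 20/9) = 4 - 1*(-22/9) = 4 + 22/9 = 58/9)
(x(H(-1)) + 8)*5 = (58/9 + 8)*5 = (130/9)*5 = 650/9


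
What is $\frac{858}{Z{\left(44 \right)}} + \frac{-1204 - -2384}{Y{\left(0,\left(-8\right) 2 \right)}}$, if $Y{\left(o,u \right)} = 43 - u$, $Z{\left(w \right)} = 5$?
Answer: $\frac{958}{5} \approx 191.6$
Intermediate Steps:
$\frac{858}{Z{\left(44 \right)}} + \frac{-1204 - -2384}{Y{\left(0,\left(-8\right) 2 \right)}} = \frac{858}{5} + \frac{-1204 - -2384}{43 - \left(-8\right) 2} = 858 \cdot \frac{1}{5} + \frac{-1204 + 2384}{43 - -16} = \frac{858}{5} + \frac{1180}{43 + 16} = \frac{858}{5} + \frac{1180}{59} = \frac{858}{5} + 1180 \cdot \frac{1}{59} = \frac{858}{5} + 20 = \frac{958}{5}$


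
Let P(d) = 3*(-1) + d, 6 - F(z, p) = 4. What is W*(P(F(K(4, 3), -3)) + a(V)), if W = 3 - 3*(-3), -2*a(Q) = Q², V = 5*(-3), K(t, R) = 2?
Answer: -1362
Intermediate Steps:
F(z, p) = 2 (F(z, p) = 6 - 1*4 = 6 - 4 = 2)
P(d) = -3 + d
V = -15
a(Q) = -Q²/2
W = 12 (W = 3 + 9 = 12)
W*(P(F(K(4, 3), -3)) + a(V)) = 12*((-3 + 2) - ½*(-15)²) = 12*(-1 - ½*225) = 12*(-1 - 225/2) = 12*(-227/2) = -1362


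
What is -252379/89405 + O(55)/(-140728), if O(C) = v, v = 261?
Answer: -35540126617/12581786840 ≈ -2.8247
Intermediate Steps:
O(C) = 261
-252379/89405 + O(55)/(-140728) = -252379/89405 + 261/(-140728) = -252379*1/89405 + 261*(-1/140728) = -252379/89405 - 261/140728 = -35540126617/12581786840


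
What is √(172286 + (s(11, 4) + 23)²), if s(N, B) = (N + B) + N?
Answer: √174687 ≈ 417.96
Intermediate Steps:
s(N, B) = B + 2*N (s(N, B) = (B + N) + N = B + 2*N)
√(172286 + (s(11, 4) + 23)²) = √(172286 + ((4 + 2*11) + 23)²) = √(172286 + ((4 + 22) + 23)²) = √(172286 + (26 + 23)²) = √(172286 + 49²) = √(172286 + 2401) = √174687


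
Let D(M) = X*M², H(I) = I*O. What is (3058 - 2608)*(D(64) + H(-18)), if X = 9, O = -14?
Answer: 16702200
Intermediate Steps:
H(I) = -14*I (H(I) = I*(-14) = -14*I)
D(M) = 9*M²
(3058 - 2608)*(D(64) + H(-18)) = (3058 - 2608)*(9*64² - 14*(-18)) = 450*(9*4096 + 252) = 450*(36864 + 252) = 450*37116 = 16702200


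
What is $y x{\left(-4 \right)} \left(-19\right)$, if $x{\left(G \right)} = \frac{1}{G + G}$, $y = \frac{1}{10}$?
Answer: $\frac{19}{80} \approx 0.2375$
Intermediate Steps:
$y = \frac{1}{10} \approx 0.1$
$x{\left(G \right)} = \frac{1}{2 G}$
$y x{\left(-4 \right)} \left(-19\right) = \frac{\frac{1}{2} \frac{1}{-4}}{10} \left(-19\right) = \frac{\frac{1}{2} \left(- \frac{1}{4}\right)}{10} \left(-19\right) = \frac{1}{10} \left(- \frac{1}{8}\right) \left(-19\right) = \left(- \frac{1}{80}\right) \left(-19\right) = \frac{19}{80}$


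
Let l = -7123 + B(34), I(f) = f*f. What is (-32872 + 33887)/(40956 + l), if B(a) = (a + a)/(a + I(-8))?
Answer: 49735/1657851 ≈ 0.030000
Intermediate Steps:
I(f) = f**2
B(a) = 2*a/(64 + a) (B(a) = (a + a)/(a + (-8)**2) = (2*a)/(a + 64) = (2*a)/(64 + a) = 2*a/(64 + a))
l = -348993/49 (l = -7123 + 2*34/(64 + 34) = -7123 + 2*34/98 = -7123 + 2*34*(1/98) = -7123 + 34/49 = -348993/49 ≈ -7122.3)
(-32872 + 33887)/(40956 + l) = (-32872 + 33887)/(40956 - 348993/49) = 1015/(1657851/49) = 1015*(49/1657851) = 49735/1657851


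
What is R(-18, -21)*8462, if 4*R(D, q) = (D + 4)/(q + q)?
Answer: 4231/6 ≈ 705.17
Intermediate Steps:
R(D, q) = (4 + D)/(8*q) (R(D, q) = ((D + 4)/(q + q))/4 = ((4 + D)/((2*q)))/4 = ((4 + D)*(1/(2*q)))/4 = ((4 + D)/(2*q))/4 = (4 + D)/(8*q))
R(-18, -21)*8462 = ((1/8)*(4 - 18)/(-21))*8462 = ((1/8)*(-1/21)*(-14))*8462 = (1/12)*8462 = 4231/6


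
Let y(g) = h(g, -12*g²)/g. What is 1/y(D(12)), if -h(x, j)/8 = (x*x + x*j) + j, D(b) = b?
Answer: 1/14880 ≈ 6.7204e-5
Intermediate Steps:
h(x, j) = -8*j - 8*x² - 8*j*x (h(x, j) = -8*((x*x + x*j) + j) = -8*((x² + j*x) + j) = -8*(j + x² + j*x) = -8*j - 8*x² - 8*j*x)
y(g) = (88*g² + 96*g³)/g (y(g) = (-(-96)*g² - 8*g² - 8*(-12*g²)*g)/g = (96*g² - 8*g² + 96*g³)/g = (88*g² + 96*g³)/g)
1/y(D(12)) = 1/(8*12*(11 + 12*12)) = 1/(8*12*(11 + 144)) = 1/(8*12*155) = 1/14880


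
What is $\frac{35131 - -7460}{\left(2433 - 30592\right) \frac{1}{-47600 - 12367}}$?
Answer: $\frac{2554054497}{28159} \approx 90701.0$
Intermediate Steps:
$\frac{35131 - -7460}{\left(2433 - 30592\right) \frac{1}{-47600 - 12367}} = \frac{35131 + 7460}{\left(-28159\right) \frac{1}{-59967}} = \frac{42591}{\left(-28159\right) \left(- \frac{1}{59967}\right)} = \frac{42591}{\frac{28159}{59967}} = 42591 \cdot \frac{59967}{28159} = \frac{2554054497}{28159}$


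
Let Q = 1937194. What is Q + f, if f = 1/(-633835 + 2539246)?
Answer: 3691150756735/1905411 ≈ 1.9372e+6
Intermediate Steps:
f = 1/1905411 ≈ 5.2482e-7
Q + f = 1937194 + 1/1905411 = 3691150756735/1905411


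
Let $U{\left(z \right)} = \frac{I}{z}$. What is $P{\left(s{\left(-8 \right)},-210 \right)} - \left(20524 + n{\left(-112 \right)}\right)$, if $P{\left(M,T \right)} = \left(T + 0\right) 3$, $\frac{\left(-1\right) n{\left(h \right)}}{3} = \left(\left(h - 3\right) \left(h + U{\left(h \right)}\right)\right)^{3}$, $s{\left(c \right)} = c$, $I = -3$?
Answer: $\frac{8999352803558018213}{1404928} \approx 6.4056 \cdot 10^{12}$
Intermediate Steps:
$U{\left(z \right)} = - \frac{3}{z}$
$n{\left(h \right)} = - 3 \left(-3 + h\right)^{3} \left(h - \frac{3}{h}\right)^{3}$ ($n{\left(h \right)} = - 3 \left(\left(h - 3\right) \left(h - \frac{3}{h}\right)\right)^{3} = - 3 \left(\left(-3 + h\right) \left(h - \frac{3}{h}\right)\right)^{3} = - 3 \left(-3 + h\right)^{3} \left(h - \frac{3}{h}\right)^{3}$)
$P{\left(M,T \right)} = 3 T$ ($P{\left(M,T \right)} = T 3 = 3 T$)
$P{\left(s{\left(-8 \right)},-210 \right)} - \left(20524 + n{\left(-112 \right)}\right) = 3 \left(-210\right) - \left(20524 - \frac{3 \left(-3 - 112\right)^{3} \left(-3 + \left(-112\right)^{2}\right)^{3}}{-1404928}\right) = -630 - \left(20524 - - \frac{3 \left(-115\right)^{3} \left(-3 + 12544\right)^{3}}{1404928}\right) = -630 - \left(20524 - \left(- \frac{3}{1404928}\right) \left(-1520875\right) 12541^{3}\right) = -630 - \left(20524 - \left(- \frac{3}{1404928}\right) \left(-1520875\right) 1972406856421\right) = -630 - \left(20524 - \frac{8999352833277865125}{1404928}\right) = -630 - - \frac{8999352804443122853}{1404928} = -630 + \frac{8999352804443122853}{1404928} = \frac{8999352803558018213}{1404928}$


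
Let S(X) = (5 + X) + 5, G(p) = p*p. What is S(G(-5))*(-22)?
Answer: -770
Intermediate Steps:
G(p) = p²
S(X) = 10 + X
S(G(-5))*(-22) = (10 + (-5)²)*(-22) = (10 + 25)*(-22) = 35*(-22) = -770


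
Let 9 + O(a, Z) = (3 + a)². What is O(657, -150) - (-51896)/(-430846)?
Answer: 7218176465/16571 ≈ 4.3559e+5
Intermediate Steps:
O(a, Z) = -9 + (3 + a)²
O(657, -150) - (-51896)/(-430846) = 657*(6 + 657) - (-51896)/(-430846) = 657*663 - (-51896)*(-1)/430846 = 435591 - 1*1996/16571 = 435591 - 1996/16571 = 7218176465/16571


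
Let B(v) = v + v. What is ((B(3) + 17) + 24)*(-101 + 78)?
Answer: -1081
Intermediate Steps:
B(v) = 2*v
((B(3) + 17) + 24)*(-101 + 78) = ((2*3 + 17) + 24)*(-101 + 78) = ((6 + 17) + 24)*(-23) = (23 + 24)*(-23) = 47*(-23) = -1081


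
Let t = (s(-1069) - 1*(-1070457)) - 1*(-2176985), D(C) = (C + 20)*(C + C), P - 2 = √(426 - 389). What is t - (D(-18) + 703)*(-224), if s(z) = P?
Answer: 3388788 + √37 ≈ 3.3888e+6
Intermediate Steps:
P = 2 + √37 (P = 2 + √(426 - 389) = 2 + √37 ≈ 8.0828)
s(z) = 2 + √37
D(C) = 2*C*(20 + C) (D(C) = (20 + C)*(2*C) = 2*C*(20 + C))
t = 3247444 + √37 (t = ((2 + √37) - 1*(-1070457)) - 1*(-2176985) = ((2 + √37) + 1070457) + 2176985 = (1070459 + √37) + 2176985 = 3247444 + √37 ≈ 3.2474e+6)
t - (D(-18) + 703)*(-224) = (3247444 + √37) - (2*(-18)*(20 - 18) + 703)*(-224) = (3247444 + √37) - (2*(-18)*2 + 703)*(-224) = (3247444 + √37) - (-72 + 703)*(-224) = (3247444 + √37) - 631*(-224) = (3247444 + √37) - 1*(-141344) = (3247444 + √37) + 141344 = 3388788 + √37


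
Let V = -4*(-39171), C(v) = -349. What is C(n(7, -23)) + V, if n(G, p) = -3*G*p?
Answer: 156335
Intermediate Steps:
n(G, p) = -3*G*p
V = 156684
C(n(7, -23)) + V = -349 + 156684 = 156335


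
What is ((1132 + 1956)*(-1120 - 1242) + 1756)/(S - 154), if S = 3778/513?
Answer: 935211825/18806 ≈ 49729.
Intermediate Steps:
S = 3778/513 (S = 3778*(1/513) = 3778/513 ≈ 7.3645)
((1132 + 1956)*(-1120 - 1242) + 1756)/(S - 154) = ((1132 + 1956)*(-1120 - 1242) + 1756)/(3778/513 - 154) = (3088*(-2362) + 1756)/(-75224/513) = (-7293856 + 1756)*(-513/75224) = -7292100*(-513/75224) = 935211825/18806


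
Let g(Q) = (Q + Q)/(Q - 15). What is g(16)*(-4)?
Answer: -128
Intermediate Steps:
g(Q) = 2*Q/(-15 + Q) (g(Q) = (2*Q)/(-15 + Q) = 2*Q/(-15 + Q))
g(16)*(-4) = (2*16/(-15 + 16))*(-4) = (2*16/1)*(-4) = (2*16*1)*(-4) = 32*(-4) = -128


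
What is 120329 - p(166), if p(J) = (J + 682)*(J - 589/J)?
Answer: -1446701/83 ≈ -17430.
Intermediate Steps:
p(J) = (682 + J)*(J - 589/J)
120329 - p(166) = 120329 - (-589 + 166**2 - 401698/166 + 682*166) = 120329 - (-589 + 27556 - 401698*1/166 + 113212) = 120329 - (-589 + 27556 - 200849/83 + 113212) = 120329 - 1*11434008/83 = 120329 - 11434008/83 = -1446701/83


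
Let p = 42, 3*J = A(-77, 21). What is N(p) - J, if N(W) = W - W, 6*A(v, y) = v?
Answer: 77/18 ≈ 4.2778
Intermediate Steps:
A(v, y) = v/6
J = -77/18 (J = ((⅙)*(-77))/3 = (⅓)*(-77/6) = -77/18 ≈ -4.2778)
N(W) = 0
N(p) - J = 0 - 1*(-77/18) = 0 + 77/18 = 77/18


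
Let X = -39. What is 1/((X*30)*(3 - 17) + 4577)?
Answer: 1/20957 ≈ 4.7717e-5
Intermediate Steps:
1/((X*30)*(3 - 17) + 4577) = 1/((-39*30)*(3 - 17) + 4577) = 1/(-1170*(-14) + 4577) = 1/(16380 + 4577) = 1/20957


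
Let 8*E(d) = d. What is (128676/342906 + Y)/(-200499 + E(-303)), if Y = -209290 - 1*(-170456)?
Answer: 1972782656/10187451505 ≈ 0.19365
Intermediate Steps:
E(d) = d/8
Y = -38834 (Y = -209290 + 170456 = -38834)
(128676/342906 + Y)/(-200499 + E(-303)) = (128676/342906 - 38834)/(-200499 + (⅛)*(-303)) = (128676*(1/342906) - 38834)/(-200499 - 303/8) = (21446/57151 - 38834)/(-1604295/8) = -2219380488/57151*(-8/1604295) = 1972782656/10187451505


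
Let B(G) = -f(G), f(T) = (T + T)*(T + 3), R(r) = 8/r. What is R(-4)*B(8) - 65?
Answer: 287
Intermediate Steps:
f(T) = 2*T*(3 + T) (f(T) = (2*T)*(3 + T) = 2*T*(3 + T))
B(G) = -2*G*(3 + G)
R(-4)*B(8) - 65 = (8/(-4))*(-2*8*(3 + 8)) - 65 = (8*(-¼))*(-2*8*11) - 65 = -2*(-176) - 65 = 352 - 65 = 287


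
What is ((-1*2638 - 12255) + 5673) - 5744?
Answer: -14964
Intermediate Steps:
((-1*2638 - 12255) + 5673) - 5744 = ((-2638 - 12255) + 5673) - 5744 = (-14893 + 5673) - 5744 = -9220 - 5744 = -14964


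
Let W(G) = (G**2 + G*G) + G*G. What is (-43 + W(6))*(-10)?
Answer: -650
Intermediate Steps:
W(G) = 3*G**2 (W(G) = (G**2 + G**2) + G**2 = 2*G**2 + G**2 = 3*G**2)
(-43 + W(6))*(-10) = (-43 + 3*6**2)*(-10) = (-43 + 3*36)*(-10) = (-43 + 108)*(-10) = 65*(-10) = -650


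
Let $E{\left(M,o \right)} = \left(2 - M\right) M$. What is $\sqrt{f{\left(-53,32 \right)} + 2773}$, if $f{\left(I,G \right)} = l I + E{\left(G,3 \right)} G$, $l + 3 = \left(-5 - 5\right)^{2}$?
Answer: $8 i \sqrt{517} \approx 181.9 i$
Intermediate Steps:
$E{\left(M,o \right)} = M \left(2 - M\right)$
$l = 97$ ($l = -3 + \left(-5 - 5\right)^{2} = -3 + \left(-10\right)^{2} = -3 + 100 = 97$)
$f{\left(I,G \right)} = 97 I + G^{2} \left(2 - G\right)$ ($f{\left(I,G \right)} = 97 I + G \left(2 - G\right) G = 97 I + G^{2} \left(2 - G\right)$)
$\sqrt{f{\left(-53,32 \right)} + 2773} = \sqrt{\left(97 \left(-53\right) + 32^{2} \left(2 - 32\right)\right) + 2773} = \sqrt{\left(-5141 + 1024 \left(2 - 32\right)\right) + 2773} = \sqrt{\left(-5141 + 1024 \left(-30\right)\right) + 2773} = \sqrt{\left(-5141 - 30720\right) + 2773} = \sqrt{-35861 + 2773} = \sqrt{-33088} = 8 i \sqrt{517}$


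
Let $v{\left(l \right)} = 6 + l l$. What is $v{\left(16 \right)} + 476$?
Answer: $738$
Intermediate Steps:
$v{\left(l \right)} = 6 + l^{2}$
$v{\left(16 \right)} + 476 = \left(6 + 16^{2}\right) + 476 = \left(6 + 256\right) + 476 = 262 + 476 = 738$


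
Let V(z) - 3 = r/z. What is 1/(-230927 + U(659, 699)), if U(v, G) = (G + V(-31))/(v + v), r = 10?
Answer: -20429/4717596807 ≈ -4.3304e-6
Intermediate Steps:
V(z) = 3 + 10/z
U(v, G) = (83/31 + G)/(2*v) (U(v, G) = (G + (3 + 10/(-31)))/(v + v) = (G + (3 + 10*(-1/31)))/((2*v)) = (G + (3 - 10/31))*(1/(2*v)) = (G + 83/31)*(1/(2*v)) = (83/31 + G)*(1/(2*v)) = (83/31 + G)/(2*v))
1/(-230927 + U(659, 699)) = 1/(-230927 + (1/62)*(83 + 31*699)/659) = 1/(-230927 + (1/62)*(1/659)*(83 + 21669)) = 1/(-230927 + (1/62)*(1/659)*21752) = 1/(-230927 + 10876/20429) = 1/(-4717596807/20429) = -20429/4717596807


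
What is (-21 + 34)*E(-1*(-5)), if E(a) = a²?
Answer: 325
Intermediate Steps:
(-21 + 34)*E(-1*(-5)) = (-21 + 34)*(-1*(-5))² = 13*5² = 13*25 = 325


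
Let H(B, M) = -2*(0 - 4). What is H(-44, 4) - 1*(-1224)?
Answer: 1232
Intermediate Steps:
H(B, M) = 8 (H(B, M) = -2*(-4) = 8)
H(-44, 4) - 1*(-1224) = 8 - 1*(-1224) = 8 + 1224 = 1232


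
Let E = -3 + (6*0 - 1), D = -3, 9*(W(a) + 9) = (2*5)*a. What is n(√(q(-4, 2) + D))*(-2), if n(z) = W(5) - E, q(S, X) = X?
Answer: -10/9 ≈ -1.1111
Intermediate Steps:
W(a) = -9 + 10*a/9 (W(a) = -9 + ((2*5)*a)/9 = -9 + (10*a)/9 = -9 + 10*a/9)
E = -4 (E = -3 + (0 - 1) = -3 - 1 = -4)
n(z) = 5/9 (n(z) = (-9 + (10/9)*5) - 1*(-4) = (-9 + 50/9) + 4 = -31/9 + 4 = 5/9)
n(√(q(-4, 2) + D))*(-2) = (5/9)*(-2) = -10/9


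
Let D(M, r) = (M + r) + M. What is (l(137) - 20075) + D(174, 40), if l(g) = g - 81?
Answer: -19631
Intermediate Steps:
l(g) = -81 + g
D(M, r) = r + 2*M
(l(137) - 20075) + D(174, 40) = ((-81 + 137) - 20075) + (40 + 2*174) = (56 - 20075) + (40 + 348) = -20019 + 388 = -19631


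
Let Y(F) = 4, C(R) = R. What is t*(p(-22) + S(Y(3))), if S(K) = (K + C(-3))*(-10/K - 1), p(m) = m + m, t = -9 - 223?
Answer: 11020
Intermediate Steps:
t = -232
p(m) = 2*m
S(K) = (-1 - 10/K)*(-3 + K) (S(K) = (K - 3)*(-10/K - 1) = (-3 + K)*(-1 - 10/K) = (-1 - 10/K)*(-3 + K))
t*(p(-22) + S(Y(3))) = -232*(2*(-22) + (-7 - 1*4 + 30/4)) = -232*(-44 + (-7 - 4 + 30*(¼))) = -232*(-44 + (-7 - 4 + 15/2)) = -232*(-44 - 7/2) = -232*(-95/2) = 11020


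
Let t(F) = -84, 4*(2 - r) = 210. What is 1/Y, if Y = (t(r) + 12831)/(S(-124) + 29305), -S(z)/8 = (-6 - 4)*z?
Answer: 19385/12747 ≈ 1.5208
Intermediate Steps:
r = -101/2 (r = 2 - ¼*210 = 2 - 105/2 = -101/2 ≈ -50.500)
S(z) = 80*z (S(z) = -8*(-6 - 4)*z = -(-80)*z = 80*z)
Y = 12747/19385 (Y = (-84 + 12831)/(80*(-124) + 29305) = 12747/(-9920 + 29305) = 12747/19385 ≈ 0.65757)
1/Y = 1/(12747/19385) = 19385/12747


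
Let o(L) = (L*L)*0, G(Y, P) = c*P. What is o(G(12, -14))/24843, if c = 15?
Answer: 0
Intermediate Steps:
G(Y, P) = 15*P
o(L) = 0 (o(L) = L²*0 = 0)
o(G(12, -14))/24843 = 0/24843 = 0*(1/24843) = 0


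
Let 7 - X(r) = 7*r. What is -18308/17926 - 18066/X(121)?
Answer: 25706033/1254820 ≈ 20.486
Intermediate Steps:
X(r) = 7 - 7*r
-18308/17926 - 18066/X(121) = -18308/17926 - 18066/(7 - 7*121) = -18308*1/17926 - 18066/(7 - 847) = -9154/8963 - 18066/(-840) = -9154/8963 - 18066*(-1/840) = -9154/8963 + 3011/140 = 25706033/1254820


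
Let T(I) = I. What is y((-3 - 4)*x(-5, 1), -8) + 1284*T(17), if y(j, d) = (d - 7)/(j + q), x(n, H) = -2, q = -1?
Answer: 283749/13 ≈ 21827.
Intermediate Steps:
y(j, d) = (-7 + d)/(-1 + j) (y(j, d) = (d - 7)/(j - 1) = (-7 + d)/(-1 + j))
y((-3 - 4)*x(-5, 1), -8) + 1284*T(17) = (-7 - 8)/(-1 + (-3 - 4)*(-2)) + 1284*17 = -15/(-1 - 7*(-2)) + 21828 = -15/(-1 + 14) + 21828 = -15/13 + 21828 = 283749/13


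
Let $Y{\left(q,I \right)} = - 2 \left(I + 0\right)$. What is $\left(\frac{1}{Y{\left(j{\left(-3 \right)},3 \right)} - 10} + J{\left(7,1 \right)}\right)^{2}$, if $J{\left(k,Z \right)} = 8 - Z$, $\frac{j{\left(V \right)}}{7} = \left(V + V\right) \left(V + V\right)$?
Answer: $\frac{12321}{256} \approx 48.129$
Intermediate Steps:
$j{\left(V \right)} = 28 V^{2}$ ($j{\left(V \right)} = 7 \left(V + V\right) \left(V + V\right) = 7 \cdot 2 V 2 V = 7 \cdot 4 V^{2} = 28 V^{2}$)
$Y{\left(q,I \right)} = - 2 I$
$\left(\frac{1}{Y{\left(j{\left(-3 \right)},3 \right)} - 10} + J{\left(7,1 \right)}\right)^{2} = \left(\frac{1}{\left(-2\right) 3 - 10} + \left(8 - 1\right)\right)^{2} = \left(\frac{1}{-6 - 10} + \left(8 - 1\right)\right)^{2} = \left(\frac{1}{-16} + 7\right)^{2} = \left(- \frac{1}{16} + 7\right)^{2} = \left(\frac{111}{16}\right)^{2} = \frac{12321}{256}$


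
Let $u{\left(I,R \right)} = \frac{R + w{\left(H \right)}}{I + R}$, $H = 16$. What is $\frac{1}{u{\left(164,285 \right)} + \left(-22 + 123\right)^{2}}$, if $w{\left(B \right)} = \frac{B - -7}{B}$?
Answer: $\frac{7184}{73288567} \approx 9.8023 \cdot 10^{-5}$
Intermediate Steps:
$w{\left(B \right)} = \frac{7 + B}{B}$ ($w{\left(B \right)} = \frac{B + 7}{B} = \frac{7 + B}{B}$)
$u{\left(I,R \right)} = \frac{\frac{23}{16} + R}{I + R}$ ($u{\left(I,R \right)} = \frac{R + \frac{7 + 16}{16}}{I + R} = \frac{R + \frac{1}{16} \cdot 23}{I + R} = \frac{R + \frac{23}{16}}{I + R} = \frac{\frac{23}{16} + R}{I + R}$)
$\frac{1}{u{\left(164,285 \right)} + \left(-22 + 123\right)^{2}} = \frac{1}{\frac{\frac{23}{16} + 285}{164 + 285} + \left(-22 + 123\right)^{2}} = \frac{1}{\frac{1}{449} \cdot \frac{4583}{16} + 101^{2}} = \frac{1}{\frac{1}{449} \cdot \frac{4583}{16} + 10201} = \frac{1}{\frac{4583}{7184} + 10201} = \frac{1}{\frac{73288567}{7184}} = \frac{7184}{73288567}$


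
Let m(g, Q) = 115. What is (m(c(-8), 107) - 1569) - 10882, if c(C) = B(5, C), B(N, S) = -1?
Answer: -12336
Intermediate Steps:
c(C) = -1
(m(c(-8), 107) - 1569) - 10882 = (115 - 1569) - 10882 = -1454 - 10882 = -12336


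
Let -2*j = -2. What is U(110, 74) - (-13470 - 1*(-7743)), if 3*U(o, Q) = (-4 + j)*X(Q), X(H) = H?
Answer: 5653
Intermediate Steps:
j = 1 (j = -1/2*(-2) = 1)
U(o, Q) = -Q (U(o, Q) = ((-4 + 1)*Q)/3 = (-3*Q)/3 = -Q)
U(110, 74) - (-13470 - 1*(-7743)) = -1*74 - (-13470 - 1*(-7743)) = -74 - (-13470 + 7743) = -74 - 1*(-5727) = -74 + 5727 = 5653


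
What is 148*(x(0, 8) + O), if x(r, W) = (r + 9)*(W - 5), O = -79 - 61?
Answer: -16724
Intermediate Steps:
O = -140
x(r, W) = (-5 + W)*(9 + r) (x(r, W) = (9 + r)*(-5 + W) = (-5 + W)*(9 + r))
148*(x(0, 8) + O) = 148*((-45 - 5*0 + 9*8 + 8*0) - 140) = 148*((-45 + 0 + 72 + 0) - 140) = 148*(27 - 140) = 148*(-113) = -16724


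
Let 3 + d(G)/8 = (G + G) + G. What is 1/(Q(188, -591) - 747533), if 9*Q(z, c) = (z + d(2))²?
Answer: -9/6682853 ≈ -1.3467e-6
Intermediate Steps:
d(G) = -24 + 24*G (d(G) = -24 + 8*((G + G) + G) = -24 + 8*(2*G + G) = -24 + 8*(3*G) = -24 + 24*G)
Q(z, c) = (24 + z)²/9 (Q(z, c) = (z + (-24 + 24*2))²/9 = (z + (-24 + 48))²/9 = (z + 24)²/9 = (24 + z)²/9)
1/(Q(188, -591) - 747533) = 1/((24 + 188)²/9 - 747533) = 1/((⅑)*212² - 747533) = 1/((⅑)*44944 - 747533) = 1/(44944/9 - 747533) = 1/(-6682853/9) = -9/6682853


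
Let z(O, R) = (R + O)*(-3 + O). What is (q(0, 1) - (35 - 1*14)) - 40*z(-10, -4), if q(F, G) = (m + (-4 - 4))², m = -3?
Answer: -7180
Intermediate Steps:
z(O, R) = (-3 + O)*(O + R) (z(O, R) = (O + R)*(-3 + O) = (-3 + O)*(O + R))
q(F, G) = 121 (q(F, G) = (-3 + (-4 - 4))² = (-3 - 8)² = (-11)² = 121)
(q(0, 1) - (35 - 1*14)) - 40*z(-10, -4) = (121 - (35 - 1*14)) - 40*((-10)² - 3*(-10) - 3*(-4) - 10*(-4)) = (121 - (35 - 14)) - 40*(100 + 30 + 12 + 40) = (121 - 1*21) - 40*182 = (121 - 21) - 7280 = 100 - 7280 = -7180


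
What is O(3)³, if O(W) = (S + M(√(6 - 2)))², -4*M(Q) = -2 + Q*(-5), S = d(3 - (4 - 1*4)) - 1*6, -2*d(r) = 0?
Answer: 729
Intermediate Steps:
d(r) = 0 (d(r) = -½*0 = 0)
S = -6 (S = 0 - 1*6 = 0 - 6 = -6)
M(Q) = ½ + 5*Q/4 (M(Q) = -(-2 + Q*(-5))/4 = -(-2 - 5*Q)/4 = ½ + 5*Q/4)
O(W) = 9 (O(W) = (-6 + (½ + 5*√(6 - 2)/4))² = (-6 + (½ + 5*√4/4))² = (-6 + (½ + (5/4)*2))² = (-6 + (½ + 5/2))² = (-6 + 3)² = (-3)² = 9)
O(3)³ = 9³ = 729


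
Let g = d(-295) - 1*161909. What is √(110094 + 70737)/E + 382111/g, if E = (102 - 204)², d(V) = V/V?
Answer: -382111/161908 + √180831/10404 ≈ -2.3192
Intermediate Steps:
d(V) = 1
g = -161908 (g = 1 - 1*161909 = 1 - 161909 = -161908)
E = 10404 (E = (-102)² = 10404)
√(110094 + 70737)/E + 382111/g = √(110094 + 70737)/10404 + 382111/(-161908) = √180831*(1/10404) + 382111*(-1/161908) = √180831/10404 - 382111/161908 = -382111/161908 + √180831/10404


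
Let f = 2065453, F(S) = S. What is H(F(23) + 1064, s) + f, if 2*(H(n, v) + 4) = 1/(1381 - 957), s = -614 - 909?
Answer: 1751500753/848 ≈ 2.0654e+6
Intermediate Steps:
s = -1523
H(n, v) = -3391/848 (H(n, v) = -4 + 1/(2*(1381 - 957)) = -4 + (½)/424 = -4 + (½)*(1/424) = -4 + 1/848 = -3391/848)
H(F(23) + 1064, s) + f = -3391/848 + 2065453 = 1751500753/848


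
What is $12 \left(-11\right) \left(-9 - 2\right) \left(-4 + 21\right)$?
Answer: $24684$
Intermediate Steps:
$12 \left(-11\right) \left(-9 - 2\right) \left(-4 + 21\right) = - 132 \left(\left(-11\right) 17\right) = \left(-132\right) \left(-187\right) = 24684$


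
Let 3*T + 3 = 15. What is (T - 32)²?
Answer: 784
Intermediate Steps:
T = 4 (T = -1 + (⅓)*15 = -1 + 5 = 4)
(T - 32)² = (4 - 32)² = (-28)² = 784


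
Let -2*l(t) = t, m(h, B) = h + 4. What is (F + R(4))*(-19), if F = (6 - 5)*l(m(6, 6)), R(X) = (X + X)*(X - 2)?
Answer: -209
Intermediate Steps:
m(h, B) = 4 + h
l(t) = -t/2
R(X) = 2*X*(-2 + X) (R(X) = (2*X)*(-2 + X) = 2*X*(-2 + X))
F = -5 (F = (6 - 5)*(-(4 + 6)/2) = 1*(-1/2*10) = 1*(-5) = -5)
(F + R(4))*(-19) = (-5 + 2*4*(-2 + 4))*(-19) = (-5 + 2*4*2)*(-19) = (-5 + 16)*(-19) = 11*(-19) = -209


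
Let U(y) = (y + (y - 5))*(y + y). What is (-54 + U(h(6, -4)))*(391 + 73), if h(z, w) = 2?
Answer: -26912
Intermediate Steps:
U(y) = 2*y*(-5 + 2*y) (U(y) = (y + (-5 + y))*(2*y) = (-5 + 2*y)*(2*y) = 2*y*(-5 + 2*y))
(-54 + U(h(6, -4)))*(391 + 73) = (-54 + 2*2*(-5 + 2*2))*(391 + 73) = (-54 + 2*2*(-5 + 4))*464 = (-54 + 2*2*(-1))*464 = (-54 - 4)*464 = -58*464 = -26912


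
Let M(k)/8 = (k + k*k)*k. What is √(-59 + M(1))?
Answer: I*√43 ≈ 6.5574*I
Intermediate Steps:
M(k) = 8*k*(k + k²) (M(k) = 8*((k + k*k)*k) = 8*((k + k²)*k) = 8*(k*(k + k²)) = 8*k*(k + k²))
√(-59 + M(1)) = √(-59 + 8*1²*(1 + 1)) = √(-59 + 8*1*2) = √(-59 + 16) = √(-43) = I*√43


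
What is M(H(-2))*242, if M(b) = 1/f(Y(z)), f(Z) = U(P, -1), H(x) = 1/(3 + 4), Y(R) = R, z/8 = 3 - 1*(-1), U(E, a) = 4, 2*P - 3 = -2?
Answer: 121/2 ≈ 60.500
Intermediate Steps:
P = ½ (P = 3/2 + (½)*(-2) = 3/2 - 1 = ½ ≈ 0.50000)
z = 32 (z = 8*(3 - 1*(-1)) = 8*(3 + 1) = 8*4 = 32)
H(x) = ⅐ (H(x) = 1/7 = ⅐)
f(Z) = 4
M(b) = ¼ (M(b) = 1/4 = ¼)
M(H(-2))*242 = (¼)*242 = 121/2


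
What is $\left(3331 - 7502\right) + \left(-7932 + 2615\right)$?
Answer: $-9488$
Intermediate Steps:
$\left(3331 - 7502\right) + \left(-7932 + 2615\right) = -4171 - 5317 = -9488$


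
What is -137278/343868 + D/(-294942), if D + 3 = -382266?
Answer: 3790042859/4225879819 ≈ 0.89686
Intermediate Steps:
D = -382269 (D = -3 - 382266 = -382269)
-137278/343868 + D/(-294942) = -137278/343868 - 382269/(-294942) = -137278*1/343868 - 382269*(-1/294942) = -68639/171934 + 127423/98314 = 3790042859/4225879819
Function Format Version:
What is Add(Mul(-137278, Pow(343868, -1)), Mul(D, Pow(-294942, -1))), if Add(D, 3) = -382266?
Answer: Rational(3790042859, 4225879819) ≈ 0.89686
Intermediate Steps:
D = -382269 (D = Add(-3, -382266) = -382269)
Add(Mul(-137278, Pow(343868, -1)), Mul(D, Pow(-294942, -1))) = Add(Mul(-137278, Pow(343868, -1)), Mul(-382269, Pow(-294942, -1))) = Add(Mul(-137278, Rational(1, 343868)), Mul(-382269, Rational(-1, 294942))) = Add(Rational(-68639, 171934), Rational(127423, 98314)) = Rational(3790042859, 4225879819)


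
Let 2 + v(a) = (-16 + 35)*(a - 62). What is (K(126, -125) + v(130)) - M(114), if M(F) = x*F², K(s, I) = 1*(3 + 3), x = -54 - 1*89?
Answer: 1859724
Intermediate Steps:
x = -143 (x = -54 - 89 = -143)
K(s, I) = 6 (K(s, I) = 1*6 = 6)
v(a) = -1180 + 19*a (v(a) = -2 + (-16 + 35)*(a - 62) = -2 + 19*(-62 + a) = -2 + (-1178 + 19*a) = -1180 + 19*a)
M(F) = -143*F²
(K(126, -125) + v(130)) - M(114) = (6 + (-1180 + 19*130)) - (-143)*114² = (6 + (-1180 + 2470)) - (-143)*12996 = (6 + 1290) - 1*(-1858428) = 1296 + 1858428 = 1859724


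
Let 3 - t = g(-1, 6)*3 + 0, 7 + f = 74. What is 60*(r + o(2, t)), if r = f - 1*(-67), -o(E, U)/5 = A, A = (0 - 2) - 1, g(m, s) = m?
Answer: 8940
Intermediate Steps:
f = 67 (f = -7 + 74 = 67)
t = 6 (t = 3 - (-1*3 + 0) = 3 - (-3 + 0) = 3 - 1*(-3) = 3 + 3 = 6)
A = -3 (A = -2 - 1 = -3)
o(E, U) = 15 (o(E, U) = -5*(-3) = 15)
r = 134 (r = 67 - 1*(-67) = 67 + 67 = 134)
60*(r + o(2, t)) = 60*(134 + 15) = 60*149 = 8940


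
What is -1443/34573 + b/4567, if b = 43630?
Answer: 1501829809/157894891 ≈ 9.5116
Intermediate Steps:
-1443/34573 + b/4567 = -1443/34573 + 43630/4567 = 1501829809/157894891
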